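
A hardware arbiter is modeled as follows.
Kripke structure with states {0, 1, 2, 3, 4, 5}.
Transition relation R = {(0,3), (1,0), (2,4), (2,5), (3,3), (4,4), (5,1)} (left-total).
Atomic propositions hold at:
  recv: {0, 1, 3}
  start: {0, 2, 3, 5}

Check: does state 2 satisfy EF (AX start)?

Sat(AX start) = {s : every successor in {0, 2, 3, 5}} = {0, 1, 3}
EF (AX start): least fixpoint, start Z0 = {0, 1, 3}, add states with some successor in Z. Z1 = {0, 1, 3, 5}; Z2 = {0, 1, 2, 3, 5}; fixed.
Sat(EF (AX start)) = {0, 1, 2, 3, 5}
2 ∈ Sat(EF (AX start)) = {0, 1, 2, 3, 5}, so the formula holds at 2.

Yes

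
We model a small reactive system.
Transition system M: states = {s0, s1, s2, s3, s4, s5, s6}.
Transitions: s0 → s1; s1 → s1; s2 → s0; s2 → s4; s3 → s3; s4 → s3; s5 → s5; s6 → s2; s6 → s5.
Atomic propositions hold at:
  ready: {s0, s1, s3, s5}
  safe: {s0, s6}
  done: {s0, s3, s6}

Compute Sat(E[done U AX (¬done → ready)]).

{s0, s1, s3, s4, s5, s6}

Sat(¬done) = {s1, s2, s4, s5}
Sat(¬done → ready) = {s0, s1, s3, s5, s6}
Sat(AX (¬done → ready)) = {s : every successor in {s0, s1, s3, s5, s6}} = {s0, s1, s3, s4, s5}
E[done U AX (¬done → ready)]: least fixpoint, start Z0 = Sat(AX (¬done → ready)) = {s0, s1, s3, s4, s5}, add states in Sat(done) with some successor in Z. Z1 = {s0, s1, s3, s4, s5, s6}; fixed.
Sat(E[done U AX (¬done → ready)]) = {s0, s1, s3, s4, s5, s6}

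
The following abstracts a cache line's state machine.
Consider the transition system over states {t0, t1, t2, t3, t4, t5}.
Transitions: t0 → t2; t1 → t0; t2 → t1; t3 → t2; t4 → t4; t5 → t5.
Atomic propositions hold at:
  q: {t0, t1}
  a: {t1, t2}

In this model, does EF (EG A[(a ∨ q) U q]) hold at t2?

Sat(a ∨ q) = {t0, t1, t2}
A[(a ∨ q) U q]: least fixpoint, start Z0 = Sat(q) = {t0, t1}, add states in Sat(a ∨ q) with every successor in Z. Z1 = {t0, t1, t2}; fixed.
Sat(A[(a ∨ q) U q]) = {t0, t1, t2}
EG A[(a ∨ q) U q]: greatest fixpoint, start Z0 = {t0, t1, t2}, keep only states in Sat with some successor in Z. Already a fixed point.
Sat(EG A[(a ∨ q) U q]) = {t0, t1, t2}
EF (EG A[(a ∨ q) U q]): least fixpoint, start Z0 = {t0, t1, t2}, add states with some successor in Z. Z1 = {t0, t1, t2, t3}; fixed.
Sat(EF (EG A[(a ∨ q) U q])) = {t0, t1, t2, t3}
t2 ∈ Sat(EF (EG A[(a ∨ q) U q])) = {t0, t1, t2, t3}, so the formula holds at t2.

Yes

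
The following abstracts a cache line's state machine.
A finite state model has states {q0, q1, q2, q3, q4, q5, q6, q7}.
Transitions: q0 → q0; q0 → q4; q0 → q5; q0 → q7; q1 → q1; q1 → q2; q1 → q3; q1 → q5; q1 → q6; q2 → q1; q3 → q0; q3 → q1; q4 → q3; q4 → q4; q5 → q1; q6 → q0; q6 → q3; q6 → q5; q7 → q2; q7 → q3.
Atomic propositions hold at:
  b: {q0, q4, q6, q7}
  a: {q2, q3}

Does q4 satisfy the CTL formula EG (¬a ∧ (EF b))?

Yes

Sat(¬a) = {q0, q1, q4, q5, q6, q7}
EF b: least fixpoint, start Z0 = {q0, q4, q6, q7}, add states with some successor in Z. Z1 = {q0, q1, q3, q4, q6, q7}; Z2 = {q0, q1, q2, q3, q4, q5, q6, q7}; fixed.
Sat(EF b) = {q0, q1, q2, q3, q4, q5, q6, q7}
Sat(¬a ∧ (EF b)) = {q0, q1, q4, q5, q6, q7}
EG (¬a ∧ (EF b)): greatest fixpoint, start Z0 = {q0, q1, q4, q5, q6, q7}, keep only states in Sat with some successor in Z. Z1 = {q0, q1, q4, q5, q6}; fixed.
Sat(EG (¬a ∧ (EF b))) = {q0, q1, q4, q5, q6}
q4 ∈ Sat(EG (¬a ∧ (EF b))) = {q0, q1, q4, q5, q6}, so the formula holds at q4.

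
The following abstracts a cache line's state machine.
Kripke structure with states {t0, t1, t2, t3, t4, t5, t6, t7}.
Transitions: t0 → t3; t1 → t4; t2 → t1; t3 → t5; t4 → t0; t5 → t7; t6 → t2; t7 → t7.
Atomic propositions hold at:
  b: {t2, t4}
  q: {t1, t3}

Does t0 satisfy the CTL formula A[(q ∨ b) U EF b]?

Sat(q ∨ b) = {t1, t2, t3, t4}
EF b: least fixpoint, start Z0 = {t2, t4}, add states with some successor in Z. Z1 = {t1, t2, t4, t6}; fixed.
Sat(EF b) = {t1, t2, t4, t6}
A[(q ∨ b) U EF b]: least fixpoint, start Z0 = Sat(EF b) = {t1, t2, t4, t6}, add states in Sat(q ∨ b) with every successor in Z. Already a fixed point.
Sat(A[(q ∨ b) U EF b]) = {t1, t2, t4, t6}
t0 ∉ Sat(A[(q ∨ b) U EF b]) = {t1, t2, t4, t6}, so the formula does not hold at t0.

No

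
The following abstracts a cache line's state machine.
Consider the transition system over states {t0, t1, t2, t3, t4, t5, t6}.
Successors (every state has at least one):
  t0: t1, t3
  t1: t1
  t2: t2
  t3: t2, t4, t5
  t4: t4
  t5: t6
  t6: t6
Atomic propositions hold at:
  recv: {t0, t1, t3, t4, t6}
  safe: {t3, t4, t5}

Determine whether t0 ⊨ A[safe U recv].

A[safe U recv]: least fixpoint, start Z0 = Sat(recv) = {t0, t1, t3, t4, t6}, add states in Sat(safe) with every successor in Z. Z1 = {t0, t1, t3, t4, t5, t6}; fixed.
Sat(A[safe U recv]) = {t0, t1, t3, t4, t5, t6}
t0 ∈ Sat(A[safe U recv]) = {t0, t1, t3, t4, t5, t6}, so the formula holds at t0.

Yes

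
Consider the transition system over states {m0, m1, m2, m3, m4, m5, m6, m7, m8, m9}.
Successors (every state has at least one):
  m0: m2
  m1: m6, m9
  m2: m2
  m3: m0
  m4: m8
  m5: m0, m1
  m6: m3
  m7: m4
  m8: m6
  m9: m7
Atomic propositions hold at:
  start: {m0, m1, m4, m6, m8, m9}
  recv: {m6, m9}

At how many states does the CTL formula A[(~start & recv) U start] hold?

Sat(~start) = {m2, m3, m5, m7}
Sat(~start & recv) = ∅
A[(~start & recv) U start]: least fixpoint, start Z0 = Sat(start) = {m0, m1, m4, m6, m8, m9}, add states in Sat(~start & recv) with every successor in Z. Already a fixed point.
Sat(A[(~start & recv) U start]) = {m0, m1, m4, m6, m8, m9}
|Sat(A[(~start & recv) U start])| = |{m0, m1, m4, m6, m8, m9}| = 6.

6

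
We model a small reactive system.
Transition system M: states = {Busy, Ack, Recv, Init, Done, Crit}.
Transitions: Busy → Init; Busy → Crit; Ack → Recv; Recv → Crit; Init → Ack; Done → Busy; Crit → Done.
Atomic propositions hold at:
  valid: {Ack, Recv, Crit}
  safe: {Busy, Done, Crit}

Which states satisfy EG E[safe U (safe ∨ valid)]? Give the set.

{Busy, Ack, Recv, Done, Crit}

Sat(safe ∨ valid) = {Busy, Ack, Recv, Done, Crit}
E[safe U (safe ∨ valid)]: least fixpoint, start Z0 = Sat((safe ∨ valid)) = {Busy, Ack, Recv, Done, Crit}, add states in Sat(safe) with some successor in Z. Already a fixed point.
Sat(E[safe U (safe ∨ valid)]) = {Busy, Ack, Recv, Done, Crit}
EG E[safe U (safe ∨ valid)]: greatest fixpoint, start Z0 = {Busy, Ack, Recv, Done, Crit}, keep only states in Sat with some successor in Z. Already a fixed point.
Sat(EG E[safe U (safe ∨ valid)]) = {Busy, Ack, Recv, Done, Crit}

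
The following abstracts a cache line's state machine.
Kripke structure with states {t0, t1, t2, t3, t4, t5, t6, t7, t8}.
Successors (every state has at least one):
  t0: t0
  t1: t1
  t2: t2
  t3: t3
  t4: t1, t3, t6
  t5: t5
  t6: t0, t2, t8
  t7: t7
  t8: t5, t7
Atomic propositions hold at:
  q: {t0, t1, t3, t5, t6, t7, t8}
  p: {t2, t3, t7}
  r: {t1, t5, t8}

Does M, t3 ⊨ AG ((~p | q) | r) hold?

Sat(~p) = {t0, t1, t4, t5, t6, t8}
Sat(~p | q) = {t0, t1, t3, t4, t5, t6, t7, t8}
Sat((~p | q) | r) = {t0, t1, t3, t4, t5, t6, t7, t8}
AG ((~p | q) | r): greatest fixpoint, start Z0 = {t0, t1, t3, t4, t5, t6, t7, t8}, keep only states in Sat with every successor in Z. Z1 = {t0, t1, t3, t4, t5, t7, t8}; Z2 = {t0, t1, t3, t5, t7, t8}; fixed.
Sat(AG ((~p | q) | r)) = {t0, t1, t3, t5, t7, t8}
t3 ∈ Sat(AG ((~p | q) | r)) = {t0, t1, t3, t5, t7, t8}, so the formula holds at t3.

Yes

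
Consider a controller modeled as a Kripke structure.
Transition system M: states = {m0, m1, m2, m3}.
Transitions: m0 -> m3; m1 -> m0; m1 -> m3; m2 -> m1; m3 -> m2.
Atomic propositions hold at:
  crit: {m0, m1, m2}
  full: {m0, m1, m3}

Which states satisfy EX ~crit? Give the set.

Sat(~crit) = {m3}
Sat(EX ~crit) = {s : some successor in {m3}} = {m0, m1}

{m0, m1}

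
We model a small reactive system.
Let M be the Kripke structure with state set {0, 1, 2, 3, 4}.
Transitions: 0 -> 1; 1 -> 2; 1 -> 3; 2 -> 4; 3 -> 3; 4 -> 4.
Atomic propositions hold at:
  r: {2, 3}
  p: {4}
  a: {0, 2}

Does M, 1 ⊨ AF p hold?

No

AF p: least fixpoint, start Z0 = {4}, add states with every successor in Z. Z1 = {2, 4}; fixed.
Sat(AF p) = {2, 4}
1 ∉ Sat(AF p) = {2, 4}, so the formula does not hold at 1.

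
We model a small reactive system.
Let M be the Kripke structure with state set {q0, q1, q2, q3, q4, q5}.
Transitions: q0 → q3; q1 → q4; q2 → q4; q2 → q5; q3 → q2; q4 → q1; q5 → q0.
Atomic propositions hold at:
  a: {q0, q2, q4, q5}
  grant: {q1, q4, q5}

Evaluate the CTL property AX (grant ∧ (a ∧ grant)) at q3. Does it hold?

Sat(a ∧ grant) = {q4, q5}
Sat(grant ∧ (a ∧ grant)) = {q4, q5}
Sat(AX (grant ∧ (a ∧ grant))) = {s : every successor in {q4, q5}} = {q1, q2}
q3 ∉ Sat(AX (grant ∧ (a ∧ grant))) = {q1, q2}, so the formula does not hold at q3.

No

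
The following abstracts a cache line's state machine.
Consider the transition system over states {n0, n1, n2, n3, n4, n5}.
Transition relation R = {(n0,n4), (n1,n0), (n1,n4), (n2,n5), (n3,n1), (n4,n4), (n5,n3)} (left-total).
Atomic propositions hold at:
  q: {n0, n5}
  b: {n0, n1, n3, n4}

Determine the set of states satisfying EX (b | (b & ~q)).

{n0, n1, n3, n4, n5}

Sat(~q) = {n1, n2, n3, n4}
Sat(b & ~q) = {n1, n3, n4}
Sat(b | (b & ~q)) = {n0, n1, n3, n4}
Sat(EX (b | (b & ~q))) = {s : some successor in {n0, n1, n3, n4}} = {n0, n1, n3, n4, n5}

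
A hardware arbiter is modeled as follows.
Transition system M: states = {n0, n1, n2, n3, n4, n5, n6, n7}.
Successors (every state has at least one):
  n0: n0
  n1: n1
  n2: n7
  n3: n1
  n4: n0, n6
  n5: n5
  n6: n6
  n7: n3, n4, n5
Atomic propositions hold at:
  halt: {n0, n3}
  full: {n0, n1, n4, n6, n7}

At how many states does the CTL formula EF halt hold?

EF halt: least fixpoint, start Z0 = {n0, n3}, add states with some successor in Z. Z1 = {n0, n3, n4, n7}; Z2 = {n0, n2, n3, n4, n7}; fixed.
Sat(EF halt) = {n0, n2, n3, n4, n7}
|Sat(EF halt)| = |{n0, n2, n3, n4, n7}| = 5.

5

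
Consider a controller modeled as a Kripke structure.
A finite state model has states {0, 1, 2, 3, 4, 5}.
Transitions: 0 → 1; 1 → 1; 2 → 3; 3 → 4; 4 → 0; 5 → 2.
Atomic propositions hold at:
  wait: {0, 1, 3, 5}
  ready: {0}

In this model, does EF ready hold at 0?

EF ready: least fixpoint, start Z0 = {0}, add states with some successor in Z. Z1 = {0, 4}; Z2 = {0, 3, 4}; Z3 = {0, 2, 3, 4}; Z4 = {0, 2, 3, 4, 5}; fixed.
Sat(EF ready) = {0, 2, 3, 4, 5}
0 ∈ Sat(EF ready) = {0, 2, 3, 4, 5}, so the formula holds at 0.

Yes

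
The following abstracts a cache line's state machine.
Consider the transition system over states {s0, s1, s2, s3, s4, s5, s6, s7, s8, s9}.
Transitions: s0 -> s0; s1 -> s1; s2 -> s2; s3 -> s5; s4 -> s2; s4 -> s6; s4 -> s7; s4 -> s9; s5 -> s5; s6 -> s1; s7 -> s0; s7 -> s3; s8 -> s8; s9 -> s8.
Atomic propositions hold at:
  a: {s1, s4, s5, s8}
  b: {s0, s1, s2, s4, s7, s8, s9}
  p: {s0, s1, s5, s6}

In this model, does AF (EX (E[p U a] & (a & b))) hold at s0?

No

E[p U a]: least fixpoint, start Z0 = Sat(a) = {s1, s4, s5, s8}, add states in Sat(p) with some successor in Z. Z1 = {s1, s4, s5, s6, s8}; fixed.
Sat(E[p U a]) = {s1, s4, s5, s6, s8}
Sat(a & b) = {s1, s4, s8}
Sat(E[p U a] & (a & b)) = {s1, s4, s8}
Sat(EX (E[p U a] & (a & b))) = {s : some successor in {s1, s4, s8}} = {s1, s6, s8, s9}
AF (EX (E[p U a] & (a & b))): least fixpoint, start Z0 = {s1, s6, s8, s9}, add states with every successor in Z. Already a fixed point.
Sat(AF (EX (E[p U a] & (a & b)))) = {s1, s6, s8, s9}
s0 ∉ Sat(AF (EX (E[p U a] & (a & b)))) = {s1, s6, s8, s9}, so the formula does not hold at s0.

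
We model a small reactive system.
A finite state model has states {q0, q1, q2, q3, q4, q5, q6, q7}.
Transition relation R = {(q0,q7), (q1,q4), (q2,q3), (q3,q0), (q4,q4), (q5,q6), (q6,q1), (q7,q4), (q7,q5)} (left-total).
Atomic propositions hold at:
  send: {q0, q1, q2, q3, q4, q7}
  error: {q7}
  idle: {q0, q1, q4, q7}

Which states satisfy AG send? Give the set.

{q1, q4}

AG send: greatest fixpoint, start Z0 = {q0, q1, q2, q3, q4, q7}, keep only states in Sat with every successor in Z. Z1 = {q0, q1, q2, q3, q4}; Z2 = {q1, q2, q3, q4}; Z3 = {q1, q2, q4}; Z4 = {q1, q4}; fixed.
Sat(AG send) = {q1, q4}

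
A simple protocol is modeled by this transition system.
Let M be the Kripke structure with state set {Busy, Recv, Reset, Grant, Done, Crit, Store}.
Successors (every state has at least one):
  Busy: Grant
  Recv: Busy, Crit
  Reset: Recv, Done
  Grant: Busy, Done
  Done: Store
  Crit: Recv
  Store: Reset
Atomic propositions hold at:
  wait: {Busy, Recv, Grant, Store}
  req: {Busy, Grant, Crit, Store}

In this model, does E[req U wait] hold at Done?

E[req U wait]: least fixpoint, start Z0 = Sat(wait) = {Busy, Recv, Grant, Store}, add states in Sat(req) with some successor in Z. Z1 = {Busy, Recv, Grant, Crit, Store}; fixed.
Sat(E[req U wait]) = {Busy, Recv, Grant, Crit, Store}
Done ∉ Sat(E[req U wait]) = {Busy, Recv, Grant, Crit, Store}, so the formula does not hold at Done.

No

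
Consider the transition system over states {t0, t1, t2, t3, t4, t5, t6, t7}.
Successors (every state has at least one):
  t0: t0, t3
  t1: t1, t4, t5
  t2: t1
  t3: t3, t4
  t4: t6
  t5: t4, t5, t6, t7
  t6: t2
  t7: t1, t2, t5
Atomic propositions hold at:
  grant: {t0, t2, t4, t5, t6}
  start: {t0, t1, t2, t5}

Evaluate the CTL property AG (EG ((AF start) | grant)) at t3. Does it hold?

AF start: least fixpoint, start Z0 = {t0, t1, t2, t5}, add states with every successor in Z. Z1 = {t0, t1, t2, t5, t6, t7}; Z2 = {t0, t1, t2, t4, t5, t6, t7}; fixed.
Sat(AF start) = {t0, t1, t2, t4, t5, t6, t7}
Sat((AF start) | grant) = {t0, t1, t2, t4, t5, t6, t7}
EG ((AF start) | grant): greatest fixpoint, start Z0 = {t0, t1, t2, t4, t5, t6, t7}, keep only states in Sat with some successor in Z. Already a fixed point.
Sat(EG ((AF start) | grant)) = {t0, t1, t2, t4, t5, t6, t7}
AG (EG ((AF start) | grant)): greatest fixpoint, start Z0 = {t0, t1, t2, t4, t5, t6, t7}, keep only states in Sat with every successor in Z. Z1 = {t1, t2, t4, t5, t6, t7}; fixed.
Sat(AG (EG ((AF start) | grant))) = {t1, t2, t4, t5, t6, t7}
t3 ∉ Sat(AG (EG ((AF start) | grant))) = {t1, t2, t4, t5, t6, t7}, so the formula does not hold at t3.

No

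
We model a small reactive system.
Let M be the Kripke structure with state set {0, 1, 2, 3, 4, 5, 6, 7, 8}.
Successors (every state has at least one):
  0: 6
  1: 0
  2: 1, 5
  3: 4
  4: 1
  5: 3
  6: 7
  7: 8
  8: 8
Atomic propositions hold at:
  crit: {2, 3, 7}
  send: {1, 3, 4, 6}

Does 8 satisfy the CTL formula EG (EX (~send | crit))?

Yes

Sat(~send) = {0, 2, 5, 7, 8}
Sat(~send | crit) = {0, 2, 3, 5, 7, 8}
Sat(EX (~send | crit)) = {s : some successor in {0, 2, 3, 5, 7, 8}} = {1, 2, 5, 6, 7, 8}
EG (EX (~send | crit)): greatest fixpoint, start Z0 = {1, 2, 5, 6, 7, 8}, keep only states in Sat with some successor in Z. Z1 = {2, 6, 7, 8}; Z2 = {6, 7, 8}; fixed.
Sat(EG (EX (~send | crit))) = {6, 7, 8}
8 ∈ Sat(EG (EX (~send | crit))) = {6, 7, 8}, so the formula holds at 8.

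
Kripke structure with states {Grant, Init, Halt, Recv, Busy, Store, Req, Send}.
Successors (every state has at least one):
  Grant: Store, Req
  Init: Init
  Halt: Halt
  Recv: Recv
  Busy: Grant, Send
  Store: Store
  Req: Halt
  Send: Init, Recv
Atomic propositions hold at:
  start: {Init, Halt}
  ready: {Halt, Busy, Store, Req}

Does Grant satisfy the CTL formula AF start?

No

AF start: least fixpoint, start Z0 = {Init, Halt}, add states with every successor in Z. Z1 = {Init, Halt, Req}; fixed.
Sat(AF start) = {Init, Halt, Req}
Grant ∉ Sat(AF start) = {Init, Halt, Req}, so the formula does not hold at Grant.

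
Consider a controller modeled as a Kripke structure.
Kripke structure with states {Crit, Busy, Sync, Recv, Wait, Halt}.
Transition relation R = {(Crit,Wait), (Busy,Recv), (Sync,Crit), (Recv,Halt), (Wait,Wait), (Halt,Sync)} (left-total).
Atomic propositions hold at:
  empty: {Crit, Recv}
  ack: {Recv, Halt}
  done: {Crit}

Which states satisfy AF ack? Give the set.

AF ack: least fixpoint, start Z0 = {Recv, Halt}, add states with every successor in Z. Z1 = {Busy, Recv, Halt}; fixed.
Sat(AF ack) = {Busy, Recv, Halt}

{Busy, Recv, Halt}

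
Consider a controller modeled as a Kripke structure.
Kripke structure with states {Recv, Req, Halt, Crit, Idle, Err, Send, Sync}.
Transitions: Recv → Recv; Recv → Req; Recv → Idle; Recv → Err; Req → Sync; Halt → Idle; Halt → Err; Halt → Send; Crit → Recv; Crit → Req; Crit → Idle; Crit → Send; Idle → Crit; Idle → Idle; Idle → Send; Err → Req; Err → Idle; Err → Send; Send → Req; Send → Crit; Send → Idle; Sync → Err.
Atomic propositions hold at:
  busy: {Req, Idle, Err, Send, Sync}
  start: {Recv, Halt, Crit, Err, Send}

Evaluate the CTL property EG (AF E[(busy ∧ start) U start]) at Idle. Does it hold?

No

Sat(busy ∧ start) = {Err, Send}
E[(busy ∧ start) U start]: least fixpoint, start Z0 = Sat(start) = {Recv, Halt, Crit, Err, Send}, add states in Sat(busy ∧ start) with some successor in Z. Already a fixed point.
Sat(E[(busy ∧ start) U start]) = {Recv, Halt, Crit, Err, Send}
AF E[(busy ∧ start) U start]: least fixpoint, start Z0 = {Recv, Halt, Crit, Err, Send}, add states with every successor in Z. Z1 = {Recv, Halt, Crit, Err, Send, Sync}; Z2 = {Recv, Req, Halt, Crit, Err, Send, Sync}; fixed.
Sat(AF E[(busy ∧ start) U start]) = {Recv, Req, Halt, Crit, Err, Send, Sync}
EG (AF E[(busy ∧ start) U start]): greatest fixpoint, start Z0 = {Recv, Req, Halt, Crit, Err, Send, Sync}, keep only states in Sat with some successor in Z. Already a fixed point.
Sat(EG (AF E[(busy ∧ start) U start])) = {Recv, Req, Halt, Crit, Err, Send, Sync}
Idle ∉ Sat(EG (AF E[(busy ∧ start) U start])) = {Recv, Req, Halt, Crit, Err, Send, Sync}, so the formula does not hold at Idle.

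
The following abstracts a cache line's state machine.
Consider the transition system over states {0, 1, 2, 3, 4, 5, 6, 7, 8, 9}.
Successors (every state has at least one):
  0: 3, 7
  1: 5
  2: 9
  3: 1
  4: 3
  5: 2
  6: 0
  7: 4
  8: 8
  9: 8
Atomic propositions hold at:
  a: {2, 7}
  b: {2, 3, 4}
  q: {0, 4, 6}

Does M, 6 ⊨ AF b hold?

AF b: least fixpoint, start Z0 = {2, 3, 4}, add states with every successor in Z. Z1 = {2, 3, 4, 5, 7}; Z2 = {0, 1, 2, 3, 4, 5, 7}; Z3 = {0, 1, 2, 3, 4, 5, 6, 7}; fixed.
Sat(AF b) = {0, 1, 2, 3, 4, 5, 6, 7}
6 ∈ Sat(AF b) = {0, 1, 2, 3, 4, 5, 6, 7}, so the formula holds at 6.

Yes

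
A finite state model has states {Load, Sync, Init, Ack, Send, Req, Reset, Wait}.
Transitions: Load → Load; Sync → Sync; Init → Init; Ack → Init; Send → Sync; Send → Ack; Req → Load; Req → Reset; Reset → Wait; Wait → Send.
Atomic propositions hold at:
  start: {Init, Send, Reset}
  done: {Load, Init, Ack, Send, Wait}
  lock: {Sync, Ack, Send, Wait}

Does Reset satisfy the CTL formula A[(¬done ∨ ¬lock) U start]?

Yes

Sat(¬done) = {Sync, Req, Reset}
Sat(¬lock) = {Load, Init, Req, Reset}
Sat(¬done ∨ ¬lock) = {Load, Sync, Init, Req, Reset}
A[(¬done ∨ ¬lock) U start]: least fixpoint, start Z0 = Sat(start) = {Init, Send, Reset}, add states in Sat(¬done ∨ ¬lock) with every successor in Z. Already a fixed point.
Sat(A[(¬done ∨ ¬lock) U start]) = {Init, Send, Reset}
Reset ∈ Sat(A[(¬done ∨ ¬lock) U start]) = {Init, Send, Reset}, so the formula holds at Reset.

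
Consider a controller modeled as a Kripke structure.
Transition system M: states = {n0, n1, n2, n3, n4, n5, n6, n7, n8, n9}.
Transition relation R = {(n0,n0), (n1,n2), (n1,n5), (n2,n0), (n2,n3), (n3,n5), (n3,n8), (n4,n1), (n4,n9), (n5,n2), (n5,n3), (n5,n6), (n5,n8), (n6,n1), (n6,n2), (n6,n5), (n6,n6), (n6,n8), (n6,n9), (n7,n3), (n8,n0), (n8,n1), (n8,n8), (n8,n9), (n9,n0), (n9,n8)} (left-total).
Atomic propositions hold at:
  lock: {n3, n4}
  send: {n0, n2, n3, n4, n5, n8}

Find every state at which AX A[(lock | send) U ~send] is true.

Sat(lock | send) = {n0, n2, n3, n4, n5, n8}
Sat(~send) = {n1, n6, n7, n9}
A[(lock | send) U ~send]: least fixpoint, start Z0 = Sat(~send) = {n1, n6, n7, n9}, add states in Sat(lock | send) with every successor in Z. Z1 = {n1, n4, n6, n7, n9}; fixed.
Sat(A[(lock | send) U ~send]) = {n1, n4, n6, n7, n9}
Sat(AX A[(lock | send) U ~send]) = {s : every successor in {n1, n4, n6, n7, n9}} = {n4}

{n4}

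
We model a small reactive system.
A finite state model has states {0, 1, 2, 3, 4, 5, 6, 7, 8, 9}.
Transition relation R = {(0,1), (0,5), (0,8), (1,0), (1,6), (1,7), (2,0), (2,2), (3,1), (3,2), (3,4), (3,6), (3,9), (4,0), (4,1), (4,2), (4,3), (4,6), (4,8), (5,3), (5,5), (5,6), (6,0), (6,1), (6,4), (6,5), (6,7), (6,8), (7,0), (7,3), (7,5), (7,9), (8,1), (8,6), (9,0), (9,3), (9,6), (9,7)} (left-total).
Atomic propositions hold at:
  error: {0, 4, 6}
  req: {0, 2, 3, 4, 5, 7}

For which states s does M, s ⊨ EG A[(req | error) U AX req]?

{2}

Sat(req | error) = {0, 2, 3, 4, 5, 6, 7}
Sat(AX req) = {s : every successor in {0, 2, 3, 4, 5, 7}} = {2}
A[(req | error) U AX req]: least fixpoint, start Z0 = Sat(AX req) = {2}, add states in Sat(req | error) with every successor in Z. Already a fixed point.
Sat(A[(req | error) U AX req]) = {2}
EG A[(req | error) U AX req]: greatest fixpoint, start Z0 = {2}, keep only states in Sat with some successor in Z. Already a fixed point.
Sat(EG A[(req | error) U AX req]) = {2}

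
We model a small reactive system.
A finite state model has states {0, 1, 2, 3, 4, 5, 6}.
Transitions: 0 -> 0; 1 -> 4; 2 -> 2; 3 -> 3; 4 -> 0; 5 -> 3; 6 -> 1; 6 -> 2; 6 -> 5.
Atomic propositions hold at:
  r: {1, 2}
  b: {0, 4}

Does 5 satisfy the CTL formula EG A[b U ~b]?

Sat(~b) = {1, 2, 3, 5, 6}
A[b U ~b]: least fixpoint, start Z0 = Sat(~b) = {1, 2, 3, 5, 6}, add states in Sat(b) with every successor in Z. Already a fixed point.
Sat(A[b U ~b]) = {1, 2, 3, 5, 6}
EG A[b U ~b]: greatest fixpoint, start Z0 = {1, 2, 3, 5, 6}, keep only states in Sat with some successor in Z. Z1 = {2, 3, 5, 6}; fixed.
Sat(EG A[b U ~b]) = {2, 3, 5, 6}
5 ∈ Sat(EG A[b U ~b]) = {2, 3, 5, 6}, so the formula holds at 5.

Yes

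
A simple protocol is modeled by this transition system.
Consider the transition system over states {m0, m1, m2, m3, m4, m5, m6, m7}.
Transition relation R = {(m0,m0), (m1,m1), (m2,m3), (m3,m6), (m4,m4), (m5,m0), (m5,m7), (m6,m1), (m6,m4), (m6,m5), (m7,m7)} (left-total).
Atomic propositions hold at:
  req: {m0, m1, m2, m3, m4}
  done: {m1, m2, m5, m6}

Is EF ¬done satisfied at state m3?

Yes

Sat(¬done) = {m0, m3, m4, m7}
EF ¬done: least fixpoint, start Z0 = {m0, m3, m4, m7}, add states with some successor in Z. Z1 = {m0, m2, m3, m4, m5, m6, m7}; fixed.
Sat(EF ¬done) = {m0, m2, m3, m4, m5, m6, m7}
m3 ∈ Sat(EF ¬done) = {m0, m2, m3, m4, m5, m6, m7}, so the formula holds at m3.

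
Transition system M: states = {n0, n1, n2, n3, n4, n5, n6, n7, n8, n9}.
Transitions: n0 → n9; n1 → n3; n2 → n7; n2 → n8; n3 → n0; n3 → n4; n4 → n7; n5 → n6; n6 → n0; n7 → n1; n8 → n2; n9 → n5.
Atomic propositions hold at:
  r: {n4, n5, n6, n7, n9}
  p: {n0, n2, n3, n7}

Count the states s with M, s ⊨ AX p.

Sat(AX p) = {s : every successor in {n0, n2, n3, n7}} = {n1, n4, n6, n8}
|Sat(AX p)| = |{n1, n4, n6, n8}| = 4.

4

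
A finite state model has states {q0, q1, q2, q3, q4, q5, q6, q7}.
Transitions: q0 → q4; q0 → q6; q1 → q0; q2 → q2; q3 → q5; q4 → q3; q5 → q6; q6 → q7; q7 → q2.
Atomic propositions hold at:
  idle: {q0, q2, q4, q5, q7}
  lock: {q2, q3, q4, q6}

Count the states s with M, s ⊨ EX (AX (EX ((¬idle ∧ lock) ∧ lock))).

Sat(¬idle) = {q1, q3, q6}
Sat(¬idle ∧ lock) = {q3, q6}
Sat((¬idle ∧ lock) ∧ lock) = {q3, q6}
Sat(EX ((¬idle ∧ lock) ∧ lock)) = {s : some successor in {q3, q6}} = {q0, q4, q5}
Sat(AX (EX ((¬idle ∧ lock) ∧ lock))) = {s : every successor in {q0, q4, q5}} = {q1, q3}
Sat(EX (AX (EX ((¬idle ∧ lock) ∧ lock)))) = {s : some successor in {q1, q3}} = {q4}
|Sat(EX (AX (EX ((¬idle ∧ lock) ∧ lock))))| = |{q4}| = 1.

1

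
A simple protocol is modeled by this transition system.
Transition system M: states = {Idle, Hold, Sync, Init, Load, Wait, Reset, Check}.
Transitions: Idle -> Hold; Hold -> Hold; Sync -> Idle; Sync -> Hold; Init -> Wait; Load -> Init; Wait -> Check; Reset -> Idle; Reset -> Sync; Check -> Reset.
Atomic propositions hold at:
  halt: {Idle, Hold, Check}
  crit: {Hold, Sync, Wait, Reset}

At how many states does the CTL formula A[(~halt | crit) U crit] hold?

Sat(~halt) = {Sync, Init, Load, Wait, Reset}
Sat(~halt | crit) = {Hold, Sync, Init, Load, Wait, Reset}
A[(~halt | crit) U crit]: least fixpoint, start Z0 = Sat(crit) = {Hold, Sync, Wait, Reset}, add states in Sat(~halt | crit) with every successor in Z. Z1 = {Hold, Sync, Init, Wait, Reset}; Z2 = {Hold, Sync, Init, Load, Wait, Reset}; fixed.
Sat(A[(~halt | crit) U crit]) = {Hold, Sync, Init, Load, Wait, Reset}
|Sat(A[(~halt | crit) U crit])| = |{Hold, Sync, Init, Load, Wait, Reset}| = 6.

6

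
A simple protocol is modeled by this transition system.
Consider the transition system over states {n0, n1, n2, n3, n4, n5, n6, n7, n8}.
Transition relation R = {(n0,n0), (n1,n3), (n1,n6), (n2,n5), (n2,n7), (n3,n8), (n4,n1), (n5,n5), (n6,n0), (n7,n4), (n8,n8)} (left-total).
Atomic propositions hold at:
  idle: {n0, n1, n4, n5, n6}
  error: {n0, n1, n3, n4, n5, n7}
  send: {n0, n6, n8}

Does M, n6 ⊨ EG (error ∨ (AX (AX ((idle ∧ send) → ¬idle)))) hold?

Sat(idle ∧ send) = {n0, n6}
Sat(¬idle) = {n2, n3, n7, n8}
Sat((idle ∧ send) → ¬idle) = {n1, n2, n3, n4, n5, n7, n8}
Sat(AX ((idle ∧ send) → ¬idle)) = {s : every successor in {n1, n2, n3, n4, n5, n7, n8}} = {n2, n3, n4, n5, n7, n8}
Sat(AX (AX ((idle ∧ send) → ¬idle))) = {s : every successor in {n2, n3, n4, n5, n7, n8}} = {n2, n3, n5, n7, n8}
Sat(error ∨ (AX (AX ((idle ∧ send) → ¬idle)))) = {n0, n1, n2, n3, n4, n5, n7, n8}
EG (error ∨ (AX (AX ((idle ∧ send) → ¬idle)))): greatest fixpoint, start Z0 = {n0, n1, n2, n3, n4, n5, n7, n8}, keep only states in Sat with some successor in Z. Already a fixed point.
Sat(EG (error ∨ (AX (AX ((idle ∧ send) → ¬idle))))) = {n0, n1, n2, n3, n4, n5, n7, n8}
n6 ∉ Sat(EG (error ∨ (AX (AX ((idle ∧ send) → ¬idle))))) = {n0, n1, n2, n3, n4, n5, n7, n8}, so the formula does not hold at n6.

No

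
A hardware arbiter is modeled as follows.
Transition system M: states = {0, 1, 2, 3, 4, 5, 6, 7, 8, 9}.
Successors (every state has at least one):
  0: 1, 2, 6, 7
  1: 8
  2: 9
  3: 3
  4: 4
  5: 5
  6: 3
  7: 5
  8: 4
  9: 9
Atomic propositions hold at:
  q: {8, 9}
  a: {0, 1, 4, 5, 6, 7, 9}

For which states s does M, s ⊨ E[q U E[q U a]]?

{0, 1, 4, 5, 6, 7, 8, 9}

E[q U a]: least fixpoint, start Z0 = Sat(a) = {0, 1, 4, 5, 6, 7, 9}, add states in Sat(q) with some successor in Z. Z1 = {0, 1, 4, 5, 6, 7, 8, 9}; fixed.
Sat(E[q U a]) = {0, 1, 4, 5, 6, 7, 8, 9}
E[q U E[q U a]]: least fixpoint, start Z0 = Sat(E[q U a]) = {0, 1, 4, 5, 6, 7, 8, 9}, add states in Sat(q) with some successor in Z. Already a fixed point.
Sat(E[q U E[q U a]]) = {0, 1, 4, 5, 6, 7, 8, 9}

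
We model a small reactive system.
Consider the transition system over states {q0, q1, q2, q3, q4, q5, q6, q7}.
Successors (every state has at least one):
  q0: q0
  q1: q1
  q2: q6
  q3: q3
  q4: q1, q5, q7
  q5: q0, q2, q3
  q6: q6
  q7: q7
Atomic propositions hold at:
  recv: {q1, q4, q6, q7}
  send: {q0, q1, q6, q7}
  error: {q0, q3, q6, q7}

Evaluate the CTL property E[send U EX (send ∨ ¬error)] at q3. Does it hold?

Sat(¬error) = {q1, q2, q4, q5}
Sat(send ∨ ¬error) = {q0, q1, q2, q4, q5, q6, q7}
Sat(EX (send ∨ ¬error)) = {s : some successor in {q0, q1, q2, q4, q5, q6, q7}} = {q0, q1, q2, q4, q5, q6, q7}
E[send U EX (send ∨ ¬error)]: least fixpoint, start Z0 = Sat(EX (send ∨ ¬error)) = {q0, q1, q2, q4, q5, q6, q7}, add states in Sat(send) with some successor in Z. Already a fixed point.
Sat(E[send U EX (send ∨ ¬error)]) = {q0, q1, q2, q4, q5, q6, q7}
q3 ∉ Sat(E[send U EX (send ∨ ¬error)]) = {q0, q1, q2, q4, q5, q6, q7}, so the formula does not hold at q3.

No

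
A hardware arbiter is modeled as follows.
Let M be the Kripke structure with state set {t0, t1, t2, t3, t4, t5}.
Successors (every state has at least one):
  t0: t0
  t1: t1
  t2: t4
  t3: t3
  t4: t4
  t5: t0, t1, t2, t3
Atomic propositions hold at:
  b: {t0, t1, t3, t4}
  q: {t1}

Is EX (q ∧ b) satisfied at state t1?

Sat(q ∧ b) = {t1}
Sat(EX (q ∧ b)) = {s : some successor in {t1}} = {t1, t5}
t1 ∈ Sat(EX (q ∧ b)) = {t1, t5}, so the formula holds at t1.

Yes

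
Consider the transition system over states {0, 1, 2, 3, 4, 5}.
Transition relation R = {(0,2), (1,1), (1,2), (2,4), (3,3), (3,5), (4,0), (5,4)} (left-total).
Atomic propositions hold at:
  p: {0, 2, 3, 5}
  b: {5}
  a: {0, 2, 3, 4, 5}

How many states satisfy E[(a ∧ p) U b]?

2

Sat(a ∧ p) = {0, 2, 3, 5}
E[(a ∧ p) U b]: least fixpoint, start Z0 = Sat(b) = {5}, add states in Sat(a ∧ p) with some successor in Z. Z1 = {3, 5}; fixed.
Sat(E[(a ∧ p) U b]) = {3, 5}
|Sat(E[(a ∧ p) U b])| = |{3, 5}| = 2.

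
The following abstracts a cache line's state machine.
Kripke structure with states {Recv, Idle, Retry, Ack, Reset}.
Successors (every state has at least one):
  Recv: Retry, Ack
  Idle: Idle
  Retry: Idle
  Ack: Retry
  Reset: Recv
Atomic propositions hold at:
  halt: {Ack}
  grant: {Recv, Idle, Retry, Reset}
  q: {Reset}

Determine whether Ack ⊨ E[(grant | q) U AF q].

Sat(grant | q) = {Recv, Idle, Retry, Reset}
AF q: least fixpoint, start Z0 = {Reset}, add states with every successor in Z. Already a fixed point.
Sat(AF q) = {Reset}
E[(grant | q) U AF q]: least fixpoint, start Z0 = Sat(AF q) = {Reset}, add states in Sat(grant | q) with some successor in Z. Already a fixed point.
Sat(E[(grant | q) U AF q]) = {Reset}
Ack ∉ Sat(E[(grant | q) U AF q]) = {Reset}, so the formula does not hold at Ack.

No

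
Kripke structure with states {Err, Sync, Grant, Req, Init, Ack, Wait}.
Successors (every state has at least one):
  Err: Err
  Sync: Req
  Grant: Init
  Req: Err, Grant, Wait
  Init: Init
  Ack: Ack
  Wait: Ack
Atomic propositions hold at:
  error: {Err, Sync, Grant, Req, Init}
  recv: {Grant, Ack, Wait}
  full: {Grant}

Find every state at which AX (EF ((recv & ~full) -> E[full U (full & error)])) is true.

Sat(~full) = {Err, Sync, Req, Init, Ack, Wait}
Sat(recv & ~full) = {Ack, Wait}
Sat(full & error) = {Grant}
E[full U (full & error)]: least fixpoint, start Z0 = Sat((full & error)) = {Grant}, add states in Sat(full) with some successor in Z. Already a fixed point.
Sat(E[full U (full & error)]) = {Grant}
Sat((recv & ~full) -> E[full U (full & error)]) = {Err, Sync, Grant, Req, Init}
EF ((recv & ~full) -> E[full U (full & error)]): least fixpoint, start Z0 = {Err, Sync, Grant, Req, Init}, add states with some successor in Z. Already a fixed point.
Sat(EF ((recv & ~full) -> E[full U (full & error)])) = {Err, Sync, Grant, Req, Init}
Sat(AX (EF ((recv & ~full) -> E[full U (full & error)]))) = {s : every successor in {Err, Sync, Grant, Req, Init}} = {Err, Sync, Grant, Init}

{Err, Sync, Grant, Init}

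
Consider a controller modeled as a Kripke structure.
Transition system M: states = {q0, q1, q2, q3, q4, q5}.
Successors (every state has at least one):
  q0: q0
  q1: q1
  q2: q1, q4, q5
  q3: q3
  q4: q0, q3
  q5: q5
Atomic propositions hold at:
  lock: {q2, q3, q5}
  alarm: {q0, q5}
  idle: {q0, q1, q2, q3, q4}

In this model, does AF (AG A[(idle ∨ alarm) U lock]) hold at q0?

No

Sat(idle ∨ alarm) = {q0, q1, q2, q3, q4, q5}
A[(idle ∨ alarm) U lock]: least fixpoint, start Z0 = Sat(lock) = {q2, q3, q5}, add states in Sat(idle ∨ alarm) with every successor in Z. Already a fixed point.
Sat(A[(idle ∨ alarm) U lock]) = {q2, q3, q5}
AG A[(idle ∨ alarm) U lock]: greatest fixpoint, start Z0 = {q2, q3, q5}, keep only states in Sat with every successor in Z. Z1 = {q3, q5}; fixed.
Sat(AG A[(idle ∨ alarm) U lock]) = {q3, q5}
AF (AG A[(idle ∨ alarm) U lock]): least fixpoint, start Z0 = {q3, q5}, add states with every successor in Z. Already a fixed point.
Sat(AF (AG A[(idle ∨ alarm) U lock])) = {q3, q5}
q0 ∉ Sat(AF (AG A[(idle ∨ alarm) U lock])) = {q3, q5}, so the formula does not hold at q0.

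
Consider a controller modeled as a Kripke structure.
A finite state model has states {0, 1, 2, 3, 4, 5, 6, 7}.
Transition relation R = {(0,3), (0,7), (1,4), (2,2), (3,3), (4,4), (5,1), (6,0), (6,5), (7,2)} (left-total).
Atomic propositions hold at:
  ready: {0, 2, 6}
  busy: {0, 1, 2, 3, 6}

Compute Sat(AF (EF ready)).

{0, 2, 6, 7}

EF ready: least fixpoint, start Z0 = {0, 2, 6}, add states with some successor in Z. Z1 = {0, 2, 6, 7}; fixed.
Sat(EF ready) = {0, 2, 6, 7}
AF (EF ready): least fixpoint, start Z0 = {0, 2, 6, 7}, add states with every successor in Z. Already a fixed point.
Sat(AF (EF ready)) = {0, 2, 6, 7}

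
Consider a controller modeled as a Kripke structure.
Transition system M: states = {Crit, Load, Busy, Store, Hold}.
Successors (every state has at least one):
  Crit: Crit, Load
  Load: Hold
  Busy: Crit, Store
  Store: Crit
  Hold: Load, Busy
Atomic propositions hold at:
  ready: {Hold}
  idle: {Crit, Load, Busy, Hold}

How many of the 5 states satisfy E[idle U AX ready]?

4

Sat(AX ready) = {s : every successor in {Hold}} = {Load}
E[idle U AX ready]: least fixpoint, start Z0 = Sat(AX ready) = {Load}, add states in Sat(idle) with some successor in Z. Z1 = {Crit, Load, Hold}; Z2 = {Crit, Load, Busy, Hold}; fixed.
Sat(E[idle U AX ready]) = {Crit, Load, Busy, Hold}
|Sat(E[idle U AX ready])| = |{Crit, Load, Busy, Hold}| = 4.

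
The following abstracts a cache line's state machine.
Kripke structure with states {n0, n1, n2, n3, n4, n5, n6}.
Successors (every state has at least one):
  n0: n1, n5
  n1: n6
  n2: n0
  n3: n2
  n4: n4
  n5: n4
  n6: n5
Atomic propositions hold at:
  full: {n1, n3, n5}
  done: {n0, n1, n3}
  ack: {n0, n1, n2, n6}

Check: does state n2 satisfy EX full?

No

Sat(EX full) = {s : some successor in {n1, n3, n5}} = {n0, n6}
n2 ∉ Sat(EX full) = {n0, n6}, so the formula does not hold at n2.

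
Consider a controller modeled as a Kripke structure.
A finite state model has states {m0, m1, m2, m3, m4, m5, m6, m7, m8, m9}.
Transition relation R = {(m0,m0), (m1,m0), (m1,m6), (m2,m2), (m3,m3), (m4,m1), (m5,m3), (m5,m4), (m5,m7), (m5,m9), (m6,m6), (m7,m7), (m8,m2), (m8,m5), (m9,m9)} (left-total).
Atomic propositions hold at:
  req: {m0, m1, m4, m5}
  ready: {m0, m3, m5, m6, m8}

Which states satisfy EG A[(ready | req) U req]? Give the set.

{m0, m1, m4, m5}

Sat(ready | req) = {m0, m1, m3, m4, m5, m6, m8}
A[(ready | req) U req]: least fixpoint, start Z0 = Sat(req) = {m0, m1, m4, m5}, add states in Sat(ready | req) with every successor in Z. Already a fixed point.
Sat(A[(ready | req) U req]) = {m0, m1, m4, m5}
EG A[(ready | req) U req]: greatest fixpoint, start Z0 = {m0, m1, m4, m5}, keep only states in Sat with some successor in Z. Already a fixed point.
Sat(EG A[(ready | req) U req]) = {m0, m1, m4, m5}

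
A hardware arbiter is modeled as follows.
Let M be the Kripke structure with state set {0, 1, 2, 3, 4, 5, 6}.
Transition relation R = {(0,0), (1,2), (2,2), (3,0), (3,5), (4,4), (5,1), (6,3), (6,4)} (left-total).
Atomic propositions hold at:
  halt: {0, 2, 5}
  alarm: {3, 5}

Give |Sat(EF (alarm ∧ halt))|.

Sat(alarm ∧ halt) = {5}
EF (alarm ∧ halt): least fixpoint, start Z0 = {5}, add states with some successor in Z. Z1 = {3, 5}; Z2 = {3, 5, 6}; fixed.
Sat(EF (alarm ∧ halt)) = {3, 5, 6}
|Sat(EF (alarm ∧ halt))| = |{3, 5, 6}| = 3.

3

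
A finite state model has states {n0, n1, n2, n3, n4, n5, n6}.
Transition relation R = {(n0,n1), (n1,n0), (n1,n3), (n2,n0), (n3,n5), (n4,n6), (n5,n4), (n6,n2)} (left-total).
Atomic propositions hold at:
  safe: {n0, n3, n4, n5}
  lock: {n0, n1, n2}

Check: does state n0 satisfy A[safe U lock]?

Yes

A[safe U lock]: least fixpoint, start Z0 = Sat(lock) = {n0, n1, n2}, add states in Sat(safe) with every successor in Z. Already a fixed point.
Sat(A[safe U lock]) = {n0, n1, n2}
n0 ∈ Sat(A[safe U lock]) = {n0, n1, n2}, so the formula holds at n0.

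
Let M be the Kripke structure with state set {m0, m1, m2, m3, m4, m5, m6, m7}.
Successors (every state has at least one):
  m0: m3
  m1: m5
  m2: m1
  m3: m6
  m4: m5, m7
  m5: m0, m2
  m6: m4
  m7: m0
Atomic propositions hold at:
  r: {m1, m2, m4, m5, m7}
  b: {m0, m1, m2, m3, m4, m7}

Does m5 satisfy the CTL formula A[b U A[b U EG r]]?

Yes

EG r: greatest fixpoint, start Z0 = {m1, m2, m4, m5, m7}, keep only states in Sat with some successor in Z. Z1 = {m1, m2, m4, m5}; fixed.
Sat(EG r) = {m1, m2, m4, m5}
A[b U EG r]: least fixpoint, start Z0 = Sat(EG r) = {m1, m2, m4, m5}, add states in Sat(b) with every successor in Z. Already a fixed point.
Sat(A[b U EG r]) = {m1, m2, m4, m5}
A[b U A[b U EG r]]: least fixpoint, start Z0 = Sat(A[b U EG r]) = {m1, m2, m4, m5}, add states in Sat(b) with every successor in Z. Already a fixed point.
Sat(A[b U A[b U EG r]]) = {m1, m2, m4, m5}
m5 ∈ Sat(A[b U A[b U EG r]]) = {m1, m2, m4, m5}, so the formula holds at m5.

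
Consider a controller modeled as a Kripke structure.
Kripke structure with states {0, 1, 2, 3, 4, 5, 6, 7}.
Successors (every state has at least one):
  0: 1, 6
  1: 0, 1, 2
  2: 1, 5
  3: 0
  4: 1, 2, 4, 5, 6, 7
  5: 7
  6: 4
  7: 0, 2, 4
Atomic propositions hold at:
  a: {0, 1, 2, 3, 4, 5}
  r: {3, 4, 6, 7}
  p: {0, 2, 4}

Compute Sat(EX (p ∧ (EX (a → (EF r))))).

{1, 3, 4, 6, 7}

EF r: least fixpoint, start Z0 = {3, 4, 6, 7}, add states with some successor in Z. Z1 = {0, 3, 4, 5, 6, 7}; Z2 = {0, 1, 2, 3, 4, 5, 6, 7}; fixed.
Sat(EF r) = {0, 1, 2, 3, 4, 5, 6, 7}
Sat(a → (EF r)) = {0, 1, 2, 3, 4, 5, 6, 7}
Sat(EX (a → (EF r))) = {s : some successor in {0, 1, 2, 3, 4, 5, 6, 7}} = {0, 1, 2, 3, 4, 5, 6, 7}
Sat(p ∧ (EX (a → (EF r)))) = {0, 2, 4}
Sat(EX (p ∧ (EX (a → (EF r))))) = {s : some successor in {0, 2, 4}} = {1, 3, 4, 6, 7}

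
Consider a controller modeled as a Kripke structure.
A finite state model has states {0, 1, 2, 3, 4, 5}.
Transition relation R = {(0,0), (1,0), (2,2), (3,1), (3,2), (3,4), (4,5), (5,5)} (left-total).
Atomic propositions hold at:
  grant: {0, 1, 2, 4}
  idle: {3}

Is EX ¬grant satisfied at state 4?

Yes

Sat(¬grant) = {3, 5}
Sat(EX ¬grant) = {s : some successor in {3, 5}} = {4, 5}
4 ∈ Sat(EX ¬grant) = {4, 5}, so the formula holds at 4.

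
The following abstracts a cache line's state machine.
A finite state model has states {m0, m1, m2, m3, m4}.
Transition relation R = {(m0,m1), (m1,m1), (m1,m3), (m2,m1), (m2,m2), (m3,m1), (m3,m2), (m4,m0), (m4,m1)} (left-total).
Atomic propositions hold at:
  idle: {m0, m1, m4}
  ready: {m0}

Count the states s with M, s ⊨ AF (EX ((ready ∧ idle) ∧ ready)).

1

Sat(ready ∧ idle) = {m0}
Sat((ready ∧ idle) ∧ ready) = {m0}
Sat(EX ((ready ∧ idle) ∧ ready)) = {s : some successor in {m0}} = {m4}
AF (EX ((ready ∧ idle) ∧ ready)): least fixpoint, start Z0 = {m4}, add states with every successor in Z. Already a fixed point.
Sat(AF (EX ((ready ∧ idle) ∧ ready))) = {m4}
|Sat(AF (EX ((ready ∧ idle) ∧ ready)))| = |{m4}| = 1.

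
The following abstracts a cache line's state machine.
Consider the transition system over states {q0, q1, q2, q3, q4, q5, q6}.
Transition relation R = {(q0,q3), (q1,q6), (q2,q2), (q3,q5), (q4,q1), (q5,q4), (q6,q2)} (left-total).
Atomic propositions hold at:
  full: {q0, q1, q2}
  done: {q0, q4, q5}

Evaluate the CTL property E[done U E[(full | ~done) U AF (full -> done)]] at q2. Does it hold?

Sat(~done) = {q1, q2, q3, q6}
Sat(full | ~done) = {q0, q1, q2, q3, q6}
Sat(full -> done) = {q0, q3, q4, q5, q6}
AF (full -> done): least fixpoint, start Z0 = {q0, q3, q4, q5, q6}, add states with every successor in Z. Z1 = {q0, q1, q3, q4, q5, q6}; fixed.
Sat(AF (full -> done)) = {q0, q1, q3, q4, q5, q6}
E[(full | ~done) U AF (full -> done)]: least fixpoint, start Z0 = Sat(AF (full -> done)) = {q0, q1, q3, q4, q5, q6}, add states in Sat(full | ~done) with some successor in Z. Already a fixed point.
Sat(E[(full | ~done) U AF (full -> done)]) = {q0, q1, q3, q4, q5, q6}
E[done U E[(full | ~done) U AF (full -> done)]]: least fixpoint, start Z0 = Sat(E[(full | ~done) U AF (full -> done)]) = {q0, q1, q3, q4, q5, q6}, add states in Sat(done) with some successor in Z. Already a fixed point.
Sat(E[done U E[(full | ~done) U AF (full -> done)]]) = {q0, q1, q3, q4, q5, q6}
q2 ∉ Sat(E[done U E[(full | ~done) U AF (full -> done)]]) = {q0, q1, q3, q4, q5, q6}, so the formula does not hold at q2.

No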